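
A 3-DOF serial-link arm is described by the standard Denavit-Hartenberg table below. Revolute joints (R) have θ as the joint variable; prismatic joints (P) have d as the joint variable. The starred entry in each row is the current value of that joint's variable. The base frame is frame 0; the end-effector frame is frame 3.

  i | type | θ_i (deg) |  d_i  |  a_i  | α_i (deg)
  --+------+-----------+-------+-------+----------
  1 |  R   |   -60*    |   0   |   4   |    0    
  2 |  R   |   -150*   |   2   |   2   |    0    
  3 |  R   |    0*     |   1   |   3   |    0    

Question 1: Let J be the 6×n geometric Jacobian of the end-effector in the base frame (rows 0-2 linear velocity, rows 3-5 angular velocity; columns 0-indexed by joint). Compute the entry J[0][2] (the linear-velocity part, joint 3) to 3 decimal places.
axis z_2 = (0.0000,0.0000,1.0000); lever o_n−o_2 = (-2.5981,1.5000,1.0000)
cross product → J_v[:, 2] = (-1.5000,-2.5981,0.0000)
J_ω[:, 2] = z_2
entry J[0][2] = -1.5000

-1.500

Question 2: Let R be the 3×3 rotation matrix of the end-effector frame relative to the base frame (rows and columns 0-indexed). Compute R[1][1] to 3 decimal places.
-0.866

End-effector y-axis (col 1 of R) = (-0.5000,-0.8660,0.0000)
R[1][1] = -0.8660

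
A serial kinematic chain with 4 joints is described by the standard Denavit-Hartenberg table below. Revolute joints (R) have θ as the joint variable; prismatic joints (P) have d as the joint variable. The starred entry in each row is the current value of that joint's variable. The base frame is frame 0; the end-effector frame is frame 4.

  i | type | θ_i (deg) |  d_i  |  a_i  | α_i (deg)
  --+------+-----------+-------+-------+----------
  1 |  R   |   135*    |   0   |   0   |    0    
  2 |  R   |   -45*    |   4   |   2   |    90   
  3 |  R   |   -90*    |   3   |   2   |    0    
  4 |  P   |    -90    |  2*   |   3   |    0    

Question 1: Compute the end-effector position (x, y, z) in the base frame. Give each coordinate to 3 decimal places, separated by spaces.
5.000 -1.000 2.000

after link 1: o_1 = (0.0000, 0.0000, 0.0000)
after link 2: o_2 = (0.0000, 2.0000, 4.0000)
after link 3: o_3 = (3.0000, 2.0000, 2.0000)
after link 4: o_4 = (5.0000, -1.0000, 2.0000)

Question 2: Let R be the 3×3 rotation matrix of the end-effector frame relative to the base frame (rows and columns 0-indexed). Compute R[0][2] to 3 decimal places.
End-effector z-axis (col 2 of R) = (1.0000,0.0000,0.0000)
R[0][2] = 1.0000

1.000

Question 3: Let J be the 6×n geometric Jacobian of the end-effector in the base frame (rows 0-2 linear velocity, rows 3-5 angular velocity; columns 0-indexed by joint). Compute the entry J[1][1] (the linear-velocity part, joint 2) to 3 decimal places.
5.000

axis z_1 = (0.0000,0.0000,1.0000); lever o_n−o_1 = (5.0000,-1.0000,2.0000)
cross product → J_v[:, 1] = (1.0000,5.0000,-0.0000)
J_ω[:, 1] = z_1
entry J[1][1] = 5.0000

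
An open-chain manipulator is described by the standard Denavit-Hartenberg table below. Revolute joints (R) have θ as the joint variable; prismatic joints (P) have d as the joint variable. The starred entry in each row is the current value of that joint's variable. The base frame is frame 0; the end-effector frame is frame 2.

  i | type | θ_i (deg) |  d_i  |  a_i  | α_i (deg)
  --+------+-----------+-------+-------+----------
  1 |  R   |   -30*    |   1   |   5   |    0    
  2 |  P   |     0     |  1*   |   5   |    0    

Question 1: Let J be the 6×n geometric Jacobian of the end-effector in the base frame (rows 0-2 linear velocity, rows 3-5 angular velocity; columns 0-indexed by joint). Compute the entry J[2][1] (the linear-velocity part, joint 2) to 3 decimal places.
1.000

prismatic axis z_1 = (0.0000,0.0000,1.0000)
J_v[:, 1] = z_1; J_ω[:, 1] = (0,0,0)
entry J[2][1] = 1.0000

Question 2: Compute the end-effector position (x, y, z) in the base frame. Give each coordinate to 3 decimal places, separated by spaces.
after link 1: o_1 = (4.3301, -2.5000, 1.0000)
after link 2: o_2 = (8.6603, -5.0000, 2.0000)

8.660 -5.000 2.000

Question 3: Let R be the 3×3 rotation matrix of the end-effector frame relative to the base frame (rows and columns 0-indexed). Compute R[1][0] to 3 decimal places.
End-effector x-axis (col 0 of R) = (0.8660,-0.5000,0.0000)
R[1][0] = -0.5000

-0.500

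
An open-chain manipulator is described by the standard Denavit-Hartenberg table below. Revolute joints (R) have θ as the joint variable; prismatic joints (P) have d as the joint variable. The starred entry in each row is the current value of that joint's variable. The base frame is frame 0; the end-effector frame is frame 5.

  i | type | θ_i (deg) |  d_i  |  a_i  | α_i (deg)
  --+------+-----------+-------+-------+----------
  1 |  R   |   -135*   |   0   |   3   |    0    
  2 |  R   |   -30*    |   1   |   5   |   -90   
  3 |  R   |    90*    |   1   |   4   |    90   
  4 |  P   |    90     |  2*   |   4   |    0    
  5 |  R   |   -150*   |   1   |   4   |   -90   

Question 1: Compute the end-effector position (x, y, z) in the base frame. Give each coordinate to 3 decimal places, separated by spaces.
-9.451 -5.675 -5.000

after link 1: o_1 = (-2.1213, -2.1213, 0.0000)
after link 2: o_2 = (-6.9509, -3.4154, 1.0000)
after link 3: o_3 = (-6.6921, -4.3813, -3.0000)
after link 4: o_4 = (-7.5887, -8.7627, -3.0000)
after link 5: o_5 = (-9.4512, -5.6754, -5.0000)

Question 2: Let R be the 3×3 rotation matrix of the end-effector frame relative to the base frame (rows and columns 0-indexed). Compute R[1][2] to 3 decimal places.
End-effector z-axis (col 2 of R) = (0.1294,-0.4830,-0.8660)
R[1][2] = -0.4830

-0.483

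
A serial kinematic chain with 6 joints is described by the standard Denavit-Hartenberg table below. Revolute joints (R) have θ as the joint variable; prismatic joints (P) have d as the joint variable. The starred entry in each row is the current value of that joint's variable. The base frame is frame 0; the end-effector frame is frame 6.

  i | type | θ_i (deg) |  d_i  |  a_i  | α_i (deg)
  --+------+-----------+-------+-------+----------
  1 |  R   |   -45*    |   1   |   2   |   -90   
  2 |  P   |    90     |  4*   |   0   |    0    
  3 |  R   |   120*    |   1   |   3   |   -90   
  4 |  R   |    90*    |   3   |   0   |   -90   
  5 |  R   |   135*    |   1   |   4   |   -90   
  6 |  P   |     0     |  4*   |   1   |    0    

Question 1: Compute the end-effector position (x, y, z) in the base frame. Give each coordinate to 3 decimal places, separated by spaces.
9.036 7.035 3.986

after link 1: o_1 = (1.4142, -1.4142, 1.0000)
after link 2: o_2 = (4.2426, 1.4142, 1.0000)
after link 3: o_3 = (3.1126, 3.9584, 2.5000)
after link 4: o_4 = (4.1733, 2.8978, 5.0981)
after link 5: o_5 = (5.7857, 5.2854, 2.1486)
after link 6: o_6 = (9.0357, 7.0354, 3.9857)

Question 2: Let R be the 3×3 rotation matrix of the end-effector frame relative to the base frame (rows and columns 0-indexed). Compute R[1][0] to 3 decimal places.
0.750

End-effector x-axis (col 0 of R) = (0.2500,0.7500,-0.6124)
R[1][0] = 0.7500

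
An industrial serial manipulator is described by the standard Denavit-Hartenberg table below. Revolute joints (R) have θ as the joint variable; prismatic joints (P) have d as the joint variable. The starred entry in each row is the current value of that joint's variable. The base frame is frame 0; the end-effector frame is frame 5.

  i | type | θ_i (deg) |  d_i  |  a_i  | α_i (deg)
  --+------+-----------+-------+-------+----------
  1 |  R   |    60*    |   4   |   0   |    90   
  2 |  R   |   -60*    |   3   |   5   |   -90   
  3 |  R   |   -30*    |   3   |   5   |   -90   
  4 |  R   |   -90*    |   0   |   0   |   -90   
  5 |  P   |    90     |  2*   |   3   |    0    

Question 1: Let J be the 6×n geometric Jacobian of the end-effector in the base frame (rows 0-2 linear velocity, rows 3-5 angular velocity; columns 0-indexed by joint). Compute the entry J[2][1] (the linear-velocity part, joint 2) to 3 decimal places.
7.379

axis z_1 = (0.8660,-0.5000,0.0000); lever o_n−o_1 = (11.5687,1.8415,-6.7811)
cross product → J_v[:, 1] = (3.3905,5.8726,7.3792)
J_ω[:, 1] = z_1
entry J[2][1] = 7.3792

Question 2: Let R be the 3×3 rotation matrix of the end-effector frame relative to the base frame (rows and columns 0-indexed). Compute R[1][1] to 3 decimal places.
-0.750

End-effector y-axis (col 1 of R) = (-0.4330,-0.7500,-0.5000)
R[1][1] = -0.7500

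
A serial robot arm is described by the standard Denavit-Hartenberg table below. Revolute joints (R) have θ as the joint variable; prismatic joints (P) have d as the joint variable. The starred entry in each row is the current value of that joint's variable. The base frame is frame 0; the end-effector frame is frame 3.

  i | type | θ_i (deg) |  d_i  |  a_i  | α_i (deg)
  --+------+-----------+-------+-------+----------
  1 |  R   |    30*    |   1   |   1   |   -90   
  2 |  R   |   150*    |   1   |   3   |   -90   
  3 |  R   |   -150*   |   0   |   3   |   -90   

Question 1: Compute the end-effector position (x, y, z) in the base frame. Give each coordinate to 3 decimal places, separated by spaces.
-0.685 2.491 0.799

after link 1: o_1 = (0.8660, 0.5000, 1.0000)
after link 2: o_2 = (-1.8840, 0.0670, -0.5000)
after link 3: o_3 = (-0.6854, 2.4910, 0.7990)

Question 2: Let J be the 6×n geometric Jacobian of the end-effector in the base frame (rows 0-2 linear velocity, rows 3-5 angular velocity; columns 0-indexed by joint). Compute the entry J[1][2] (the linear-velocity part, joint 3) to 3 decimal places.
axis z_2 = (-0.4330,-0.2500,0.8660); lever o_n−o_2 = (1.1986,2.4240,1.2990)
cross product → J_v[:, 2] = (-2.4240,1.6005,-0.7500)
J_ω[:, 2] = z_2
entry J[1][2] = 1.6005

1.600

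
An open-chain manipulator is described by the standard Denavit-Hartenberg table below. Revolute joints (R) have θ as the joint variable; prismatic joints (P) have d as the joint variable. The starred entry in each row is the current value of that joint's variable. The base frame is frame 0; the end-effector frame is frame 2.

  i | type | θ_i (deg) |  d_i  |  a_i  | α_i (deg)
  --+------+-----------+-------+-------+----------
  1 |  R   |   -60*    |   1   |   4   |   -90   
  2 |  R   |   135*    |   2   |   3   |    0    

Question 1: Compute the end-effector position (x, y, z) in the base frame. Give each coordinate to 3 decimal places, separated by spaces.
2.671 -0.627 -1.121

after link 1: o_1 = (2.0000, -3.4641, 1.0000)
after link 2: o_2 = (2.6714, -0.6270, -1.1213)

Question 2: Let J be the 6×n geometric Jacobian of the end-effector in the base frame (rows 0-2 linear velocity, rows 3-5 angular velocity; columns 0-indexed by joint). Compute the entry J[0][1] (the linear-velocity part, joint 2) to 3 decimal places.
axis z_1 = (0.8660,0.5000,0.0000); lever o_n−o_1 = (0.6714,2.8371,-2.1213)
cross product → J_v[:, 1] = (-1.0607,1.8371,2.1213)
J_ω[:, 1] = z_1
entry J[0][1] = -1.0607

-1.061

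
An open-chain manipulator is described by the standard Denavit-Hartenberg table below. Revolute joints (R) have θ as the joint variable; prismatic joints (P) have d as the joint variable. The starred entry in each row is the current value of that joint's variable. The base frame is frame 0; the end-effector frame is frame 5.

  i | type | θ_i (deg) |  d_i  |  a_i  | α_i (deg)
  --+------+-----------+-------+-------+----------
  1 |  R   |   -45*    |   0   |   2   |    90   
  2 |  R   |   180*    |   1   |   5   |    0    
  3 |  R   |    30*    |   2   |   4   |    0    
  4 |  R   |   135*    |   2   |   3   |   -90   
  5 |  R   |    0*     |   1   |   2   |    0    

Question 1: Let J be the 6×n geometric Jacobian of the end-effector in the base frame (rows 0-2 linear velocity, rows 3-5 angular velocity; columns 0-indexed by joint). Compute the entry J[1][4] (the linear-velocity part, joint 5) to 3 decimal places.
axis z_4 = (0.1830,-0.1830,0.9659); lever o_n−o_4 = (1.5490,-1.5490,0.4483)
cross product → J_v[:, 4] = (1.4142,1.4142,-0.0000)
J_ω[:, 4] = z_4
entry J[1][4] = 1.4142

1.414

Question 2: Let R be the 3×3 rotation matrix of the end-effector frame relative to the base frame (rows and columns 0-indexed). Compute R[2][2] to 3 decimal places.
0.966

End-effector z-axis (col 2 of R) = (0.1830,-0.1830,0.9659)
R[2][2] = 0.9659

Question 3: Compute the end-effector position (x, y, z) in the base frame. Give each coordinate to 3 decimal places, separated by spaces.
-4.508 -2.563 -2.328

after link 1: o_1 = (1.4142, -1.4142, 0.0000)
after link 2: o_2 = (-2.8284, 1.4142, 0.0000)
after link 3: o_3 = (-6.6921, 2.4495, -2.0000)
after link 4: o_4 = (-6.0573, -1.0138, -2.7765)
after link 5: o_5 = (-4.5083, -2.5628, -2.3282)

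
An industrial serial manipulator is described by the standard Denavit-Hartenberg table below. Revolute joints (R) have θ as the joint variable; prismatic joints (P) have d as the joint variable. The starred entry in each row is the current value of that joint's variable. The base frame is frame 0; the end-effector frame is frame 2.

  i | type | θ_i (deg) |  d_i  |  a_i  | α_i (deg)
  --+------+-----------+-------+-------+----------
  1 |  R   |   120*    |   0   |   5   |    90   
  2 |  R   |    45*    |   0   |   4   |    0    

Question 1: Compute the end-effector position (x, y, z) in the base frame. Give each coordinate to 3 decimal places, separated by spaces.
-3.914 6.780 2.828

after link 1: o_1 = (-2.5000, 4.3301, 0.0000)
after link 2: o_2 = (-3.9142, 6.7796, 2.8284)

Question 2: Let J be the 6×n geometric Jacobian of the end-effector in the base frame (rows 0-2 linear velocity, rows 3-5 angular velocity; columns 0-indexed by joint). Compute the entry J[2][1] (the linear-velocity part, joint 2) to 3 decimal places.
axis z_1 = (0.8660,0.5000,0.0000); lever o_n−o_1 = (-1.4142,2.4495,2.8284)
cross product → J_v[:, 1] = (1.4142,-2.4495,2.8284)
J_ω[:, 1] = z_1
entry J[2][1] = 2.8284

2.828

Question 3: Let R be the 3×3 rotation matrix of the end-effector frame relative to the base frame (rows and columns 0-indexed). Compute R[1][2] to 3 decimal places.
End-effector z-axis (col 2 of R) = (0.8660,0.5000,0.0000)
R[1][2] = 0.5000

0.500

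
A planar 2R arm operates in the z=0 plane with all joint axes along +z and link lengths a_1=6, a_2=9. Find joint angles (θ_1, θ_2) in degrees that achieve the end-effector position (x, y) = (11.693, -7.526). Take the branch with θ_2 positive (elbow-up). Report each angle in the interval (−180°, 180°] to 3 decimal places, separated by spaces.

-60.003 45.000

cos θ_2 = (193.3669−6²−9²)/(2·6·9) = 0.7071; θ_2 = 45.0005° (elbow-up)
β = atan2(-7.5260,11.6930) = -32.7667°; ψ = atan2(6.3640,12.3639) = 27.2360°
θ_1 = β − ψ = -60.0027°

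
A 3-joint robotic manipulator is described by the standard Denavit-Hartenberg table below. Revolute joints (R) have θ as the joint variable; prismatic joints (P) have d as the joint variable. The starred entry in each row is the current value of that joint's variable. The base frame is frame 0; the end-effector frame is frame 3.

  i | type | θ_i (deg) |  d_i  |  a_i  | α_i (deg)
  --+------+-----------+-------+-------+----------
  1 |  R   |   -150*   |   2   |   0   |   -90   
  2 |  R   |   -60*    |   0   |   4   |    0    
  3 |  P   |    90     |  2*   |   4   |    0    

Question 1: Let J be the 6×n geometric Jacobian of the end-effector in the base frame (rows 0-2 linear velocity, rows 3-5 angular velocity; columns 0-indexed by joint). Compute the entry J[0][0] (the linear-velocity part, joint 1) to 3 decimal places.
axis z_0 = ẑ; lever o_n−o_0 = (-3.7321,-4.4641,3.4641)
cross product → J_v[:, 0] = (4.4641,-3.7321,0.0000)
J_ω[:, 0] = z_0
entry J[0][0] = 4.4641

4.464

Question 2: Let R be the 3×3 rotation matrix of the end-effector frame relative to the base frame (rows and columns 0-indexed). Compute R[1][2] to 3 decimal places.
End-effector z-axis (col 2 of R) = (0.5000,-0.8660,0.0000)
R[1][2] = -0.8660

-0.866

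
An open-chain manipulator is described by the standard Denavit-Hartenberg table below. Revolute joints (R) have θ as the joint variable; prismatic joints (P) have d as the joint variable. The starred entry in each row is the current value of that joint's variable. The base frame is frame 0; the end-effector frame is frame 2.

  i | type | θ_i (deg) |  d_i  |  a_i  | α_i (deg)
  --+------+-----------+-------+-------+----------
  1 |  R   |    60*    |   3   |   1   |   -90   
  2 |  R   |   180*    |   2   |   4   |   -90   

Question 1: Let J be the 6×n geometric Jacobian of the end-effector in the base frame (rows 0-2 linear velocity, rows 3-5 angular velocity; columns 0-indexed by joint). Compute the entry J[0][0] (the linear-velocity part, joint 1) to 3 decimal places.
1.598

axis z_0 = ẑ; lever o_n−o_0 = (-3.2321,-1.5981,3.0000)
cross product → J_v[:, 0] = (1.5981,-3.2321,0.0000)
J_ω[:, 0] = z_0
entry J[0][0] = 1.5981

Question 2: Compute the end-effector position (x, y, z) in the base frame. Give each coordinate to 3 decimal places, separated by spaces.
-3.232 -1.598 3.000

after link 1: o_1 = (0.5000, 0.8660, 3.0000)
after link 2: o_2 = (-3.2321, -1.5981, 3.0000)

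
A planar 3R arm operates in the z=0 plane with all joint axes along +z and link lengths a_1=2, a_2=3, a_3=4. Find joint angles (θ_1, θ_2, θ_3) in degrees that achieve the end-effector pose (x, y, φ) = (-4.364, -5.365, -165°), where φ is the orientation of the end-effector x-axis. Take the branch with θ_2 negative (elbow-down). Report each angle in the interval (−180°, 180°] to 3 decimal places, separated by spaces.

-59.993 -60.018 -44.989

wrist centre = target − a_3·(cos φ, sin φ) = (-0.5003, -4.3297)
cos θ_2 = (18.9968−2²−3²)/(2·2·3) = 0.4997; θ_2 = -60.0176° (elbow-down)
β = atan2(-4.3297,-0.5003) = -96.5913°; ψ = atan2(-2.5985,3.4992) = -36.5979°
θ_1 = β − ψ = -59.9934°
θ_3 = φ − θ_1 − θ_2 = -44.9890° (wrapped to (-180°,180°])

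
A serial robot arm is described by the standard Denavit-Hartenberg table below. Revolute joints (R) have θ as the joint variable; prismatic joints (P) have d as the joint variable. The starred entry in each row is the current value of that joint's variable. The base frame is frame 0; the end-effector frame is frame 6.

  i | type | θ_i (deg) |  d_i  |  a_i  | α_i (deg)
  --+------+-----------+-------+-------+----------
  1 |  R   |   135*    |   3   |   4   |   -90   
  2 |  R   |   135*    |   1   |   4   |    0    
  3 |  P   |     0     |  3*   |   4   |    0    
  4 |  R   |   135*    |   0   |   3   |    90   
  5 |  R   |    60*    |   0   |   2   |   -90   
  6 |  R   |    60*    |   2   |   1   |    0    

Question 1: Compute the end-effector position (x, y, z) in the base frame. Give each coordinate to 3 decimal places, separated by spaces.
after link 1: o_1 = (-2.8284, 2.8284, 3.0000)
after link 2: o_2 = (-1.5355, 0.1213, 0.1716)
after link 3: o_3 = (-1.6569, -4.0000, -2.6569)
after link 4: o_4 = (-1.6569, -4.0000, 0.3431)
after link 5: o_5 = (-2.8816, -5.2247, 1.3431)
after link 6: o_6 = (-4.5073, -5.6257, -0.1389)

-4.507 -5.626 -0.139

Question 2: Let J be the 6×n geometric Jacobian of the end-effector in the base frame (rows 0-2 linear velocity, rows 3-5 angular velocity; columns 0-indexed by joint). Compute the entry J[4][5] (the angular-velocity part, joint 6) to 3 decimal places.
axis z_5 = (-0.3536,-0.3536,-0.8660); lever o_n−o_5 = (-1.6257,-0.4009,-1.4821)
cross product → J_v[:, 5] = (0.1768,0.8839,-0.4330)
J_ω[:, 5] = z_5
entry J[4][5] = -0.3536

-0.354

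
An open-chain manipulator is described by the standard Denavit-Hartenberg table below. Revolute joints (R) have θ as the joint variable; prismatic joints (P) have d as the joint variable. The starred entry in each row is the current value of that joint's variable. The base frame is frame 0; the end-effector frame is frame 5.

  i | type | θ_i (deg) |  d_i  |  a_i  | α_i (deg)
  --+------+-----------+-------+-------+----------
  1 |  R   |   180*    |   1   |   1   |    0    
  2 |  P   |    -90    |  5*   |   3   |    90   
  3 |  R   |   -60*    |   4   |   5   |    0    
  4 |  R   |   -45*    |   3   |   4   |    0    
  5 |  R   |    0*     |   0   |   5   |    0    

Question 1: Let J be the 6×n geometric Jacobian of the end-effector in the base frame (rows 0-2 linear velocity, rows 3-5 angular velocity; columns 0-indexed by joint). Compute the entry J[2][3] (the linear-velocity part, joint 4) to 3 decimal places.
axis z_3 = (1.0000,-0.0000,0.0000); lever o_n−o_3 = (3.0000,-2.3294,-8.6933)
cross product → J_v[:, 3] = (0.0000,8.6933,-2.3294)
J_ω[:, 3] = z_3
entry J[2][3] = -2.3294

-2.329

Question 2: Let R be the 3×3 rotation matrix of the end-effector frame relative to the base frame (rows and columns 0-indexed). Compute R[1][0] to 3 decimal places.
End-effector x-axis (col 0 of R) = (0.0000,-0.2588,-0.9659)
R[1][0] = -0.2588

-0.259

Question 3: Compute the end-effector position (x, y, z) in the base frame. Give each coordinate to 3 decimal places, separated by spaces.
after link 1: o_1 = (-1.0000, 0.0000, 1.0000)
after link 2: o_2 = (-1.0000, 3.0000, 6.0000)
after link 3: o_3 = (3.0000, 5.5000, 1.6699)
after link 4: o_4 = (6.0000, 4.4647, -2.1938)
after link 5: o_5 = (6.0000, 3.1706, -7.0235)

6.000 3.171 -7.023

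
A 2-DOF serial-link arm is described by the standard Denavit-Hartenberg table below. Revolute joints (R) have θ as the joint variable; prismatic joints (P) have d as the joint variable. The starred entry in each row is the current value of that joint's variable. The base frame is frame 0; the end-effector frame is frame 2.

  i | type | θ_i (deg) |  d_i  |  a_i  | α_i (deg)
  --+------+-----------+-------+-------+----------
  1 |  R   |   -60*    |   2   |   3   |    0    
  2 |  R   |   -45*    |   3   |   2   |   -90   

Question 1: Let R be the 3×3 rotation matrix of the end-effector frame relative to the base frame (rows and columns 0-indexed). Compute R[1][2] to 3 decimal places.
-0.259

End-effector z-axis (col 2 of R) = (0.9659,-0.2588,0.0000)
R[1][2] = -0.2588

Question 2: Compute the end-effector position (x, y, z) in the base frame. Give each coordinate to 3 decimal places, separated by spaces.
0.982 -4.530 5.000

after link 1: o_1 = (1.5000, -2.5981, 2.0000)
after link 2: o_2 = (0.9824, -4.5299, 5.0000)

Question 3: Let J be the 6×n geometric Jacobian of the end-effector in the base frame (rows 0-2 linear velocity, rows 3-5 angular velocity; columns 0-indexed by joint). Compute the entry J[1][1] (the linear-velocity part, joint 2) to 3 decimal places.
-0.518

axis z_1 = (0.0000,0.0000,1.0000); lever o_n−o_1 = (-0.5176,-1.9319,3.0000)
cross product → J_v[:, 1] = (1.9319,-0.5176,0.0000)
J_ω[:, 1] = z_1
entry J[1][1] = -0.5176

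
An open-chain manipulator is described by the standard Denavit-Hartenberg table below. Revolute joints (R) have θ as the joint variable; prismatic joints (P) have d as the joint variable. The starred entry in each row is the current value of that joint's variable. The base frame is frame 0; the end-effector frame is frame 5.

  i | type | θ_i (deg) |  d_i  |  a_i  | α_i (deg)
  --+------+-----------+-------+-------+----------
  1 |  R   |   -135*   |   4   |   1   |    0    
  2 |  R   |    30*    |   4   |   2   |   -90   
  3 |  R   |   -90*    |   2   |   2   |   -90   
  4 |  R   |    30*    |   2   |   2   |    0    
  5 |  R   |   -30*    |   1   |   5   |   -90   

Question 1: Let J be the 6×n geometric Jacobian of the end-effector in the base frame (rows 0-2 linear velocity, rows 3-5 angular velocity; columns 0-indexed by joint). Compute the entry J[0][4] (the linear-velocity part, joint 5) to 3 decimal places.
-4.830

axis z_4 = (-0.2588,-0.9659,-0.0000); lever o_n−o_4 = (-0.2588,-0.9659,5.0000)
cross product → J_v[:, 4] = (-4.8296,1.2941,0.0000)
J_ω[:, 4] = z_4
entry J[0][4] = -4.8296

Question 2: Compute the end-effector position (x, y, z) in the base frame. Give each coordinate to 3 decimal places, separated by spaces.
after link 1: o_1 = (-0.7071, -0.7071, 4.0000)
after link 2: o_2 = (-1.2247, -2.6390, 8.0000)
after link 3: o_3 = (0.7071, -3.1566, 10.0000)
after link 4: o_4 = (-0.7765, -4.8296, 11.7321)
after link 5: o_5 = (-1.0353, -5.7956, 16.7321)

-1.035 -5.796 16.732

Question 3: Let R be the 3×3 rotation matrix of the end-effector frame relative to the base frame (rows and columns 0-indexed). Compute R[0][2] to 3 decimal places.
End-effector z-axis (col 2 of R) = (-0.9659,0.2588,-0.0000)
R[0][2] = -0.9659

-0.966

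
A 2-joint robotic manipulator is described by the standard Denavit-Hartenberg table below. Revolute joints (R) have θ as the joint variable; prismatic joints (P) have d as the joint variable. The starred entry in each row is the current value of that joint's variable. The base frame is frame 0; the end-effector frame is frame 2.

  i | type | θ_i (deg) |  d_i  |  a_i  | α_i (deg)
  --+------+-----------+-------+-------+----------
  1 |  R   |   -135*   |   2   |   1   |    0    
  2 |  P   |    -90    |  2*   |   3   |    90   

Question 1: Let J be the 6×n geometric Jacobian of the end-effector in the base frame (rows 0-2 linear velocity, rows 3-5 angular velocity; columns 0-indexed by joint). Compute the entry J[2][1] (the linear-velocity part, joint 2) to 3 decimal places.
prismatic axis z_1 = (0.0000,0.0000,1.0000)
J_v[:, 1] = z_1; J_ω[:, 1] = (0,0,0)
entry J[2][1] = 1.0000

1.000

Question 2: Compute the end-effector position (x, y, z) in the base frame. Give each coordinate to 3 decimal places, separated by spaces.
after link 1: o_1 = (-0.7071, -0.7071, 2.0000)
after link 2: o_2 = (-2.8284, 1.4142, 4.0000)

-2.828 1.414 4.000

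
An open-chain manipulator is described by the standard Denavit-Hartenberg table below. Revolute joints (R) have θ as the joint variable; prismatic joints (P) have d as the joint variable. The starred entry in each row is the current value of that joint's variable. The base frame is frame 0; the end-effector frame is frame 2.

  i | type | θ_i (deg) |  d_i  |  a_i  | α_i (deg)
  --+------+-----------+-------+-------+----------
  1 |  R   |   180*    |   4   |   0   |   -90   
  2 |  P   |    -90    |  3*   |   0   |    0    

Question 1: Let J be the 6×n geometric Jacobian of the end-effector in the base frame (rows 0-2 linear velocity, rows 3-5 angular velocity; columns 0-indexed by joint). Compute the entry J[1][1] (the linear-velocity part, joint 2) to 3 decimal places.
-1.000

prismatic axis z_1 = (-0.0000,-1.0000,0.0000)
J_v[:, 1] = z_1; J_ω[:, 1] = (0,0,0)
entry J[1][1] = -1.0000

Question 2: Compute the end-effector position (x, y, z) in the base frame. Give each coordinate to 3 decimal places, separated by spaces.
after link 1: o_1 = (0.0000, 0.0000, 4.0000)
after link 2: o_2 = (-0.0000, -3.0000, 4.0000)

-0.000 -3.000 4.000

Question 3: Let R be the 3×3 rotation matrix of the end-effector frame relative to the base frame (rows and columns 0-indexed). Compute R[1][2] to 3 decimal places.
End-effector z-axis (col 2 of R) = (-0.0000,-1.0000,0.0000)
R[1][2] = -1.0000

-1.000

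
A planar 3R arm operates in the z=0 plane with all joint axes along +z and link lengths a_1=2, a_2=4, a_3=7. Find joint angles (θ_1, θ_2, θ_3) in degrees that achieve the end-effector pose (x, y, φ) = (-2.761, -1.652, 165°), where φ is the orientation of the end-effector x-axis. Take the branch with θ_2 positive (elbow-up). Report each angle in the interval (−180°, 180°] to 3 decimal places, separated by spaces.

-81.777 59.995 -173.218

wrist centre = target − a_3·(cos φ, sin φ) = (4.0005, -3.4637)
cos θ_2 = (28.0013−2²−4²)/(2·2·4) = 0.5001; θ_2 = 59.9946° (elbow-up)
β = atan2(-3.4637,4.0005) = -40.8870°; ψ = atan2(3.4639,4.0003) = 40.8896°
θ_1 = β − ψ = -81.7765°
θ_3 = φ − θ_1 − θ_2 = -173.2181° (wrapped to (-180°,180°])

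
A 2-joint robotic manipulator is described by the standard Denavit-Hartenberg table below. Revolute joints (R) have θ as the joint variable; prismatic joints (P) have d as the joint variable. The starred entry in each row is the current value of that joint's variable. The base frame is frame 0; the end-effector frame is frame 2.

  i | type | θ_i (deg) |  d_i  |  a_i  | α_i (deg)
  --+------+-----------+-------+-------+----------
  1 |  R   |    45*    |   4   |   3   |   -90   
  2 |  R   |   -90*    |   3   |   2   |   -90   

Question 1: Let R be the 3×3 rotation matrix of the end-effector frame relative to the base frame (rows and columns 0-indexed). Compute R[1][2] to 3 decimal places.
End-effector z-axis (col 2 of R) = (0.7071,0.7071,-0.0000)
R[1][2] = 0.7071

0.707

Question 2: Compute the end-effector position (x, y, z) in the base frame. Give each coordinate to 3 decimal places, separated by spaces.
after link 1: o_1 = (2.1213, 2.1213, 4.0000)
after link 2: o_2 = (0.0000, 4.2426, 6.0000)

0.000 4.243 6.000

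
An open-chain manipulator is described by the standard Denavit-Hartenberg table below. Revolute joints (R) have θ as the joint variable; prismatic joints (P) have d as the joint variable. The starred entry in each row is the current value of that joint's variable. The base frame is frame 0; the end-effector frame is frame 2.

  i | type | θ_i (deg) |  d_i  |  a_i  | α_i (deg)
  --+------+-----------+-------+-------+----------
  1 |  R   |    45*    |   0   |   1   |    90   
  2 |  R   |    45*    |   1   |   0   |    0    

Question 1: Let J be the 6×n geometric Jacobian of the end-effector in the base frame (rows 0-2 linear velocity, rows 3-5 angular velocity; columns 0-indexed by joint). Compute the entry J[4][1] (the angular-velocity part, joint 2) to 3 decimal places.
-0.707

axis z_1 = (0.7071,-0.7071,0.0000); lever o_n−o_1 = (0.7071,-0.7071,0.0000)
cross product → J_v[:, 1] = (0.0000,-0.0000,-0.0000)
J_ω[:, 1] = z_1
entry J[4][1] = -0.7071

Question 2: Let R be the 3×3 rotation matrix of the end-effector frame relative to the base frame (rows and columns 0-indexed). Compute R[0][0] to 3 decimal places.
0.500

End-effector x-axis (col 0 of R) = (0.5000,0.5000,0.7071)
R[0][0] = 0.5000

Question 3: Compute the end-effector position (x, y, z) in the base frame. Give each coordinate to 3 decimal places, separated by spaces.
after link 1: o_1 = (0.7071, 0.7071, 0.0000)
after link 2: o_2 = (1.4142, -0.0000, 0.0000)

1.414 -0.000 0.000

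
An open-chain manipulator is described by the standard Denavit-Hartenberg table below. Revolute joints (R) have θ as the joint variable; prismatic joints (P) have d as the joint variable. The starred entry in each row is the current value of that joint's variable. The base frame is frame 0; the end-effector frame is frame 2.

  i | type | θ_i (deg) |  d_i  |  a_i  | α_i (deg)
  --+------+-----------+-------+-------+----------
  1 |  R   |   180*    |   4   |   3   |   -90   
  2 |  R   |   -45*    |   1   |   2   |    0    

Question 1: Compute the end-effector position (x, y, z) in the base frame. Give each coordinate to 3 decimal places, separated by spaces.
-4.414 -1.000 5.414

after link 1: o_1 = (-3.0000, 0.0000, 4.0000)
after link 2: o_2 = (-4.4142, -1.0000, 5.4142)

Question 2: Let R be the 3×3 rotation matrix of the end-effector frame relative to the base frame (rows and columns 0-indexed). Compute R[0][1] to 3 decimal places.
End-effector y-axis (col 1 of R) = (-0.7071,0.0000,-0.7071)
R[0][1] = -0.7071

-0.707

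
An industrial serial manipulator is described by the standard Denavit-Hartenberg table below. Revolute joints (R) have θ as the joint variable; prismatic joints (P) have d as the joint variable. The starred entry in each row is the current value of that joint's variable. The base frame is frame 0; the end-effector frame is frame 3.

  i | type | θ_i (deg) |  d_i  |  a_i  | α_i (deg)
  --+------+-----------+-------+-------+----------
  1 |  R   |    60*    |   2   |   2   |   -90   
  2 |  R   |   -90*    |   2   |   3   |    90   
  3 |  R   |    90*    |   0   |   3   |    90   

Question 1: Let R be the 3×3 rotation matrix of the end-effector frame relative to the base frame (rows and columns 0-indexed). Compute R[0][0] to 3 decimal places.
-0.866

End-effector x-axis (col 0 of R) = (-0.8660,0.5000,0.0000)
R[0][0] = -0.8660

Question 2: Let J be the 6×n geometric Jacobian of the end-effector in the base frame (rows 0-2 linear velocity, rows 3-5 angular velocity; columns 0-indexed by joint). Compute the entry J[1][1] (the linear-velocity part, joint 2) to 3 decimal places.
2.598

axis z_1 = (-0.8660,0.5000,0.0000); lever o_n−o_1 = (-4.3301,2.5000,3.0000)
cross product → J_v[:, 1] = (1.5000,2.5981,-0.0000)
J_ω[:, 1] = z_1
entry J[1][1] = 2.5981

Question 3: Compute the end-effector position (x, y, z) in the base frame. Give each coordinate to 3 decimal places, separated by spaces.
after link 1: o_1 = (1.0000, 1.7321, 2.0000)
after link 2: o_2 = (-0.7321, 2.7321, 5.0000)
after link 3: o_3 = (-3.3301, 4.2321, 5.0000)

-3.330 4.232 5.000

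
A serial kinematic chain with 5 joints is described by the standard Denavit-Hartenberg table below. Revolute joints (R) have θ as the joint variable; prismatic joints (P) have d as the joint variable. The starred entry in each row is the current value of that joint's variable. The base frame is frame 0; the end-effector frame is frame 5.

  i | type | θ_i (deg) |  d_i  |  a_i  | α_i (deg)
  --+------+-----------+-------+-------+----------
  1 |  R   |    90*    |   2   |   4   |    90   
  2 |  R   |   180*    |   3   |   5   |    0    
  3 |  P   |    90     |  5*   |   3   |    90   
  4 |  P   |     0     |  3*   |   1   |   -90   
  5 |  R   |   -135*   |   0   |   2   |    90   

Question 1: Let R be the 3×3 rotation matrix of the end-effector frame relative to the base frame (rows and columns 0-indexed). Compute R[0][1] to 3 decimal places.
End-effector y-axis (col 1 of R) = (1.0000,-0.0000,0.0000)
R[0][1] = 1.0000

1.000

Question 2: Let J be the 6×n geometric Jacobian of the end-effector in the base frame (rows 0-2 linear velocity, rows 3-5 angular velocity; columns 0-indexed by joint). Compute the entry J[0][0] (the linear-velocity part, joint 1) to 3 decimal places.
5.414

axis z_0 = ẑ; lever o_n−o_0 = (8.0000,-5.4142,-0.5858)
cross product → J_v[:, 0] = (5.4142,8.0000,-0.0000)
J_ω[:, 0] = z_0
entry J[0][0] = 5.4142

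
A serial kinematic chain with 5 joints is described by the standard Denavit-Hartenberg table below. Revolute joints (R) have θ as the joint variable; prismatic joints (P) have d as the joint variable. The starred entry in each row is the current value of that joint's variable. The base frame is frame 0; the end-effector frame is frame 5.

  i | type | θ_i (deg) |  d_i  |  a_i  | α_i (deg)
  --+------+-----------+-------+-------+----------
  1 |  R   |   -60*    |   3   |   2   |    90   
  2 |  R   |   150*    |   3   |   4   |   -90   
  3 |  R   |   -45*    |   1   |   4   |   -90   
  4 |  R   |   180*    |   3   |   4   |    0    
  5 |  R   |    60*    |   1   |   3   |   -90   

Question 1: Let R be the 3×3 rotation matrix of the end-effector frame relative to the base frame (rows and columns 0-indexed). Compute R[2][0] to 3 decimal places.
-0.927

End-effector x-axis (col 0 of R) = (0.2428,0.2866,-0.9268)
R[2][0] = -0.9268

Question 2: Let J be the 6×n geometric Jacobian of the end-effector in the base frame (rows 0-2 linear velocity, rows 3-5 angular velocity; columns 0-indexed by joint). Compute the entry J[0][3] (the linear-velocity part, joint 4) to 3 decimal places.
-3.761

axis z_3 = (0.3062,0.8839,0.3536); lever o_n−o_3 = (5.6273,3.6883,-2.7803)
cross product → J_v[:, 3] = (-3.7615,2.8408,-3.8446)
J_ω[:, 3] = z_3
entry J[0][3] = -3.7615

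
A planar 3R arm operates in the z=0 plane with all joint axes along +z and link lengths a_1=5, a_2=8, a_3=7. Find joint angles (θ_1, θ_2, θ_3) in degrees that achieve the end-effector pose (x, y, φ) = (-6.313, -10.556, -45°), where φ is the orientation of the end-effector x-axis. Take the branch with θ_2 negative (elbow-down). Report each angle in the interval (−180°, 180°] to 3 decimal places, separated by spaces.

-134.997 -30.004 120.000

wrist centre = target − a_3·(cos φ, sin φ) = (-11.2627, -5.6063)
cos θ_2 = (158.2795−5²−8²)/(2·5·8) = 0.8660; θ_2 = -30.0036° (elbow-down)
β = atan2(-5.6063,-11.2627) = -153.5373°; ψ = atan2(-4.0004,11.9280) = -18.5406°
θ_1 = β − ψ = -134.9967°
θ_3 = φ − θ_1 − θ_2 = 120.0003° (wrapped to (-180°,180°])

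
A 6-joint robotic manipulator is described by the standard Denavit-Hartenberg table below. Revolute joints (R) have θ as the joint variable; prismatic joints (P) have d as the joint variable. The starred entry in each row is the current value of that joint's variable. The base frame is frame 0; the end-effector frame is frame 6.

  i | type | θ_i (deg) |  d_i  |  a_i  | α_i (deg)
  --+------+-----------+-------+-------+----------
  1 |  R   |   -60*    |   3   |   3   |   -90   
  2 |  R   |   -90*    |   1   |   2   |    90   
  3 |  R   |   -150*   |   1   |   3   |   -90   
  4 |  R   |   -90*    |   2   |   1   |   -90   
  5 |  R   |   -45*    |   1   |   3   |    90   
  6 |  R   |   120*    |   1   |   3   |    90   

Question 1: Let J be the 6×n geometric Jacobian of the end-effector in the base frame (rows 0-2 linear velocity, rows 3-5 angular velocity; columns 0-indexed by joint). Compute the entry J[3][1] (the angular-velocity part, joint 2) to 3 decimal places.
axis z_1 = (0.8660,0.5000,0.0000); lever o_n−o_1 = (-5.9936,-0.7428,-1.8302)
cross product → J_v[:, 1] = (-0.9151,1.5850,2.3536)
J_ω[:, 1] = z_1
entry J[3][1] = 0.8660

0.866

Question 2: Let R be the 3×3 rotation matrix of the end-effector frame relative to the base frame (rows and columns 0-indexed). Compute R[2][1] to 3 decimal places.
End-effector y-axis (col 1 of R) = (-0.1768,-0.9186,0.3536)
R[2][1] = 0.3536

0.354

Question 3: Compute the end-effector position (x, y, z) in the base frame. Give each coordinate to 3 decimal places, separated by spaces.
-4.494 -3.341 1.170

after link 1: o_1 = (1.5000, -2.5981, 3.0000)
after link 2: o_2 = (2.3660, -2.0981, 5.0000)
after link 3: o_3 = (0.5670, -1.9821, 2.4019)
after link 4: o_4 = (-1.4330, -1.9821, 3.4019)
after link 5: o_5 = (-4.5177, -1.3135, 3.5966)
after link 6: o_6 = (-4.4936, -3.3408, 1.1698)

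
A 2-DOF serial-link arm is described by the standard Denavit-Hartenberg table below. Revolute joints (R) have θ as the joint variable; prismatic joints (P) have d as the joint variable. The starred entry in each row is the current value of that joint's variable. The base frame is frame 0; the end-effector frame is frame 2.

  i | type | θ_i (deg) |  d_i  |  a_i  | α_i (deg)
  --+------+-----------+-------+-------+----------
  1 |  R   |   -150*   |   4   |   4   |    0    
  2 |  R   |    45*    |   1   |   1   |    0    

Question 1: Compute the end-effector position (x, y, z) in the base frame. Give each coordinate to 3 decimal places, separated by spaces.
after link 1: o_1 = (-3.4641, -2.0000, 4.0000)
after link 2: o_2 = (-3.7229, -2.9659, 5.0000)

-3.723 -2.966 5.000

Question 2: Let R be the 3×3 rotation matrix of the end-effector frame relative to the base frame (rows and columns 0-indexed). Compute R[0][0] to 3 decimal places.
End-effector x-axis (col 0 of R) = (-0.2588,-0.9659,0.0000)
R[0][0] = -0.2588

-0.259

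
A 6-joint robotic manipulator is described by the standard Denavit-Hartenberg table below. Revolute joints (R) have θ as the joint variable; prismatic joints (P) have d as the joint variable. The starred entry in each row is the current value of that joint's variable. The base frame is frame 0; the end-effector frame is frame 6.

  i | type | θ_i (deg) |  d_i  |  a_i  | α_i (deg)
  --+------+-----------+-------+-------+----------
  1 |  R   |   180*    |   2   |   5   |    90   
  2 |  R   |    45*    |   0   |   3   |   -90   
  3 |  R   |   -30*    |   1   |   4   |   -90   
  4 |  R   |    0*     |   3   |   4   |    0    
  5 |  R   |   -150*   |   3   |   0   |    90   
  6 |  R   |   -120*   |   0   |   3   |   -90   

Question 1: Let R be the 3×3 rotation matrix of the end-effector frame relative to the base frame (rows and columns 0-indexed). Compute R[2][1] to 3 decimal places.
0.919

End-effector y-axis (col 1 of R) = (0.3062,0.2500,0.9186)
R[2][1] = 0.9186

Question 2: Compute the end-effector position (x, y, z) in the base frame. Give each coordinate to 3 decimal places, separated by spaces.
after link 1: o_1 = (-5.0000, 0.0000, 2.0000)
after link 2: o_2 = (-7.1213, 0.0000, 4.1213)
after link 3: o_3 = (-8.8637, 2.0000, 7.2779)
after link 4: o_4 = (-12.3739, 1.4019, 10.7881)
after link 5: o_5 = (-13.4345, -1.1962, 11.8487)
after link 6: o_6 = (-13.8418, 1.7034, 11.1953)

-13.842 1.703 11.195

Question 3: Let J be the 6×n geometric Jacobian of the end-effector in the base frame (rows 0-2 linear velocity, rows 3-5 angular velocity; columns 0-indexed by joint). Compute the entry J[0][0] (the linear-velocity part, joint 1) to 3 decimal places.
-1.703

axis z_0 = ẑ; lever o_n−o_0 = (-13.8418,1.7034,11.1953)
cross product → J_v[:, 0] = (-1.7034,-13.8418,0.0000)
J_ω[:, 0] = z_0
entry J[0][0] = -1.7034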